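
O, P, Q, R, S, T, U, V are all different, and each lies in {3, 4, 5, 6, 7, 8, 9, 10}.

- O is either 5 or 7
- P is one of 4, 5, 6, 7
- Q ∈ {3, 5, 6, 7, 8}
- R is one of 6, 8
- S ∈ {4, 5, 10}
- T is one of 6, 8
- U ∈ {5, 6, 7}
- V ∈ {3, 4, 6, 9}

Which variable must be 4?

Among the 8 variables, 9 fits only V (and all 8 values in {3, 4, 5, 6, 7, 8, 9, 10} must be used), so V = 9.
The 7 still-open variables draw from only 7 values {3, 4, 5, 6, 7, 8, 10}, so each is used; only Q can be 3, hence Q = 3.
Among the 6 still-open variables, 10 fits only S (and all 6 values in {4, 5, 6, 7, 8, 10} must be used), so S = 10.
Among the 5 still-open variables, 4 fits only P (and all 5 values in {4, 5, 6, 7, 8} must be used), so P = 4.

P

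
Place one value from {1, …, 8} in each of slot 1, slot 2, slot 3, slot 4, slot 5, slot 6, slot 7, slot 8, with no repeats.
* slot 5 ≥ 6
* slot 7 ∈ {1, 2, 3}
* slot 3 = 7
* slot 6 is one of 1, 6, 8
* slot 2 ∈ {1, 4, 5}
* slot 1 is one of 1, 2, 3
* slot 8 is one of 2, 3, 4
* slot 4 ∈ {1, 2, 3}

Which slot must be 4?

slot 3 must be 7 (only option left). Strike 7 from slot 5.
Among the 7 still-open variables, 5 fits only slot 2 (and all 7 values in {1, 2, 3, 4, 5, 6, 8} must be used), so slot 2 = 5.
Among the 6 still-open variables, 4 fits only slot 8 (and all 6 values in {1, 2, 3, 4, 6, 8} must be used), so slot 8 = 4.

slot 8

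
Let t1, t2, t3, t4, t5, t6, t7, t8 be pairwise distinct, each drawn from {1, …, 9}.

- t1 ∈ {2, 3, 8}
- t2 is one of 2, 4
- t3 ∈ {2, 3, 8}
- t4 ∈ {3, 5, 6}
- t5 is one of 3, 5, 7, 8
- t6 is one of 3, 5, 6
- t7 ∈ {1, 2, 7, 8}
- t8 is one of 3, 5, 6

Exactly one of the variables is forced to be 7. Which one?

Among the 8 variables, 1 fits only t7 (and all 8 values in {1, 2, 3, 4, 5, 6, 7, 8} must be used), so t7 = 1.
The 7 still-open variables draw from only 7 values {2, 3, 4, 5, 6, 7, 8}, so each is used; only t2 can be 4, hence t2 = 4.
The 6 still-open variables draw from only 6 values {2, 3, 5, 6, 7, 8}, so each is used; only t5 can be 7, hence t5 = 7.

t5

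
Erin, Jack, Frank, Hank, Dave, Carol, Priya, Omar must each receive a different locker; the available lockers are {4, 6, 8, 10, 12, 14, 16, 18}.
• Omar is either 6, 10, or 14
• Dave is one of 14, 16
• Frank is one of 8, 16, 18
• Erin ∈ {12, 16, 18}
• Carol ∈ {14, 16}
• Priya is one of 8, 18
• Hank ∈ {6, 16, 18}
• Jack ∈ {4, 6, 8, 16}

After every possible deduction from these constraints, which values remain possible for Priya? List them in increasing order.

The 8 variables together cover exactly {4, 6, 8, 10, 12, 14, 16, 18} — 8 values for 8 variables — and 4 appears only in Jack's list, so Jack = 4.
The 7 still-open variables draw from only 7 values {6, 8, 10, 12, 14, 16, 18}, so each is used; only Omar can be 10, hence Omar = 10.
The 6 still-open variables together cover exactly {6, 8, 12, 14, 16, 18} — 6 values for 6 variables — and 6 appears only in Hank's list, so Hank = 6.
The 5 still-open variables together cover exactly {8, 12, 14, 16, 18} — 5 values for 5 variables — and 12 appears only in Erin's list, so Erin = 12.
Dave and Carol share exactly the 2 values {14, 16}; by pigeonhole those values go to them, so strike 14, 16 from Frank.
No further eliminations apply; Priya can still be any of 8, 18.

8, 18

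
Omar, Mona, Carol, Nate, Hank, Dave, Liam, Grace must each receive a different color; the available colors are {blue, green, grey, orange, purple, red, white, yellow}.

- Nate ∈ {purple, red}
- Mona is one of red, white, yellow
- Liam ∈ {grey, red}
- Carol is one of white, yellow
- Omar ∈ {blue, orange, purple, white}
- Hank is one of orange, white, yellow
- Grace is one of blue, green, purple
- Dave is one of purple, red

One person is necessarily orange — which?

Among the 8 variables, green fits only Grace (and all 8 values in {blue, green, grey, orange, purple, red, white, yellow} must be used), so Grace = green.
The 7 still-open variables together cover exactly {blue, grey, orange, purple, red, white, yellow} — 7 values for 7 variables — and blue appears only in Omar's list, so Omar = blue.
The 6 still-open variables draw from only 6 values {grey, orange, purple, red, white, yellow}, so each is used; only Liam can be grey, hence Liam = grey.
The 5 still-open variables together cover exactly {orange, purple, red, white, yellow} — 5 values for 5 variables — and orange appears only in Hank's list, so Hank = orange.

Hank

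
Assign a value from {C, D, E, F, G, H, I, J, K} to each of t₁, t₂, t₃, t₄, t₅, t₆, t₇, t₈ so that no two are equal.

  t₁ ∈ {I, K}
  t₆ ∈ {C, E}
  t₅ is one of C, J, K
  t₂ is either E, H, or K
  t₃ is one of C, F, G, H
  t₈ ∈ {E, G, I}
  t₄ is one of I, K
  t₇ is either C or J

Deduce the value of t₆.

The 8 variables together cover exactly {C, E, F, G, H, I, J, K} — 8 values for 8 variables — and F appears only in t₃'s list, so t₃ = F.
The 7 still-open variables together cover exactly {C, E, G, H, I, J, K} — 7 values for 7 variables — and G appears only in t₈'s list, so t₈ = G.
Among the 6 still-open variables, H fits only t₂ (and all 6 values in {C, E, H, I, J, K} must be used), so t₂ = H.
The 5 still-open variables together cover exactly {C, E, I, J, K} — 5 values for 5 variables — and E appears only in t₆'s list, so t₆ = E.

E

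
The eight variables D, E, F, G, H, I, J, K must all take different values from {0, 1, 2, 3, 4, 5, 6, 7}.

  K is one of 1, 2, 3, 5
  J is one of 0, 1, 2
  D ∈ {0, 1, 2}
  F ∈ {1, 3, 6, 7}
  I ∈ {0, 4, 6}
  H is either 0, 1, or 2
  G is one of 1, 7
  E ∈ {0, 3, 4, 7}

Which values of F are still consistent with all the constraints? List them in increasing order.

The 8 variables together cover exactly {0, 1, 2, 3, 4, 5, 6, 7} — 8 values for 8 variables — and 5 appears only in K's list, so K = 5.
D, H, J share exactly the 3 values {0, 1, 2}; by pigeonhole those values go to them, so strike 0, 1, 2 from E, F, G, I.
G must be 7 (only option left). Strike 7 from E, F.
No further eliminations apply; F can still be any of 3, 6.

3, 6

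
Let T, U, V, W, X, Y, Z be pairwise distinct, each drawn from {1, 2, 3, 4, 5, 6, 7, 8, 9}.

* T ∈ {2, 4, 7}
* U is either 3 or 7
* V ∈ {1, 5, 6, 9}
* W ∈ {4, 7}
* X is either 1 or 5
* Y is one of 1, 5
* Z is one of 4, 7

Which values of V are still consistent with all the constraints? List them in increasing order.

6, 9

W and Z between them cover only {4, 7} — a naked pair. Remove those values from T, U.
That leaves T = 2.
U has just one choice, so U = 3.
The 2 variables X and Y are confined to {1, 5}, which locks those values in; drop them from V.
No further eliminations apply; V can still be any of 6, 9.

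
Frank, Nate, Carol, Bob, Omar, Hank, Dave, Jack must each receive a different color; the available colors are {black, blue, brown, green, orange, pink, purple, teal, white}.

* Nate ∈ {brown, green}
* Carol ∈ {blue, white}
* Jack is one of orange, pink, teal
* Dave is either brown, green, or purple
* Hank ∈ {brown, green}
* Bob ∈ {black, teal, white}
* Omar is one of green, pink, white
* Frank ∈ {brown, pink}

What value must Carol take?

The 2 variables Nate and Hank are confined to {brown, green}, which locks those values in; drop them from Frank, Omar, Dave.
Frank's domain is down to {pink}, so Frank = pink. Eliminate pink elsewhere: Omar, Jack.
Omar's domain is down to {white}, so Omar = white. Remove white from Carol, Bob.
So Carol = blue.

blue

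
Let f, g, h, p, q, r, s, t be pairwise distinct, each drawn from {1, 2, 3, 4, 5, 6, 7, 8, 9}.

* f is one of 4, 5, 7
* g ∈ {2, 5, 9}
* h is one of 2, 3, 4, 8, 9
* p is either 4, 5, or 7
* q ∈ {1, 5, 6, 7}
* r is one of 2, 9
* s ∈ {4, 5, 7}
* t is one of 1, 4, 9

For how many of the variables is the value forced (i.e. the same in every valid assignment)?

The 3 variables f, p, s are confined to {4, 5, 7}, which locks those values in; drop them from g, h, q, t.
The 2 variables g and r are confined to {2, 9}, which locks those values in; drop them from h, t.
t must be 1 (only option left). Strike 1 from q.
q must be 6 (only option left).
Determined: q=6, t=1. The other variables each still have more than one consistent value. That makes 2.

2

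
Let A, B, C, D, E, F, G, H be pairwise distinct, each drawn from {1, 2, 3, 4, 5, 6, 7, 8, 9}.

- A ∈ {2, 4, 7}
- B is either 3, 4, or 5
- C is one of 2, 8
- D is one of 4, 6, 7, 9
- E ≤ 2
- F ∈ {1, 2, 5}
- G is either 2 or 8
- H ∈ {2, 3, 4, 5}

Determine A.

C and G between them cover only {2, 8} — a naked pair. Remove those values from A, E, F, H.
E must be 1 (only option left). Strike 1 from F.
F has just one choice, so F = 5. Strike 5 from B, H.
B and H share exactly the 2 values {3, 4}; by pigeonhole those values go to them, so strike 3, 4 from A, D.
So A = 7.

7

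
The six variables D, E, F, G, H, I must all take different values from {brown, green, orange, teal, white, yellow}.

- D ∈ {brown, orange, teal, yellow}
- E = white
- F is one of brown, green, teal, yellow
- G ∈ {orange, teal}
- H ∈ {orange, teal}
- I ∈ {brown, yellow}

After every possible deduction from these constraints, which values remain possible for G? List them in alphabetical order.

orange, teal

E has just one choice, so E = white.
The 5 still-open variables draw from only 5 values {brown, green, orange, teal, yellow}, so each is used; only F can be green, hence F = green.
G and H share exactly the 2 values {orange, teal}; by pigeonhole those values go to them, so strike orange, teal from D.
No further eliminations apply; G can still be any of orange, teal.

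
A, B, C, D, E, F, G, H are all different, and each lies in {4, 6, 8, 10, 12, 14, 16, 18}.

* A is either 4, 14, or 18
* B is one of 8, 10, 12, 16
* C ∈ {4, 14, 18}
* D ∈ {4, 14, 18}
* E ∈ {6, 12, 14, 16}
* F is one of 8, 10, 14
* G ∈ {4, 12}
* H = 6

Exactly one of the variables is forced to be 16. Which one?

E

H's domain is down to {6}, so H = 6. Strike 6 from E.
A, C, D share exactly the 3 values {4, 14, 18}; by pigeonhole those values go to them, so strike 4, 14, 18 from E, F, G.
G has just one choice, so G = 12. Remove 12 from B, E.
So 16 goes to E.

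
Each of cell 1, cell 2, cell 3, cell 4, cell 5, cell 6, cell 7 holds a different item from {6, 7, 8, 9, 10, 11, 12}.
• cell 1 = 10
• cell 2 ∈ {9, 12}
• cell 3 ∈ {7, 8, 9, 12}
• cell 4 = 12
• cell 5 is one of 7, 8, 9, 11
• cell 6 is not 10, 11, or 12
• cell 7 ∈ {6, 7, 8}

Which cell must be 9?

cell 1 has just one choice, so cell 1 = 10.
That leaves cell 4 = 12. Remove 12 from cell 2, cell 3.
So 9 goes to cell 2.

cell 2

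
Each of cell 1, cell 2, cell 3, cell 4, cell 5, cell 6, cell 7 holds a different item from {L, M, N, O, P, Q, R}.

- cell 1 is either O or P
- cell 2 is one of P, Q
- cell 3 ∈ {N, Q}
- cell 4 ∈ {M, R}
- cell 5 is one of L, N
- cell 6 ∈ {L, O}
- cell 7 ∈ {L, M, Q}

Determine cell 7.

M

Among the 7 variables, R fits only cell 4 (and all 7 values in {L, M, N, O, P, Q, R} must be used), so cell 4 = R.
The 6 still-open variables together cover exactly {L, M, N, O, P, Q} — 6 values for 6 variables — and M appears only in cell 7's list, so cell 7 = M.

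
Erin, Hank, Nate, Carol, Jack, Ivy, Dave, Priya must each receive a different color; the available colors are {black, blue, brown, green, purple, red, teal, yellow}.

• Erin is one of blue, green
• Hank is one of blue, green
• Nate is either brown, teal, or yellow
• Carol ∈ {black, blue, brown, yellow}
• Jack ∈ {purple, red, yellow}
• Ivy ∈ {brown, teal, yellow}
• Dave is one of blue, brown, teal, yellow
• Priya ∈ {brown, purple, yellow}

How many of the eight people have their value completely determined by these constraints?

3

Among the 8 variables, black fits only Carol (and all 8 values in {black, blue, brown, green, purple, red, teal, yellow} must be used), so Carol = black.
Among the 7 still-open variables, red fits only Jack (and all 7 values in {blue, brown, green, purple, red, teal, yellow} must be used), so Jack = red.
Among the 6 still-open variables, purple fits only Priya (and all 6 values in {blue, brown, green, purple, teal, yellow} must be used), so Priya = purple.
Erin and Hank share exactly the 2 values {blue, green}; by pigeonhole those values go to them, so strike blue, green from Dave.
Determined: Carol=black, Jack=red, Priya=purple. The other people each still have more than one consistent value. That makes 3.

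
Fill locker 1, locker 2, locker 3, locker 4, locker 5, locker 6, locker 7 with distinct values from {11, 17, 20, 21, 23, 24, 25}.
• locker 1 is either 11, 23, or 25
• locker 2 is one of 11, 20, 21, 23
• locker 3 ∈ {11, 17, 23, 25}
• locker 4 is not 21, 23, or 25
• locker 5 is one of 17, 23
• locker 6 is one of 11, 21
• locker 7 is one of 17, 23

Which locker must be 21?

locker 6

The 7 variables together cover exactly {11, 17, 20, 21, 23, 24, 25} — 7 values for 7 variables — and 24 appears only in locker 4's list, so locker 4 = 24.
The 6 still-open variables draw from only 6 values {11, 17, 20, 21, 23, 25}, so each is used; only locker 2 can be 20, hence locker 2 = 20.
Among the 5 still-open variables, 21 fits only locker 6 (and all 5 values in {11, 17, 21, 23, 25} must be used), so locker 6 = 21.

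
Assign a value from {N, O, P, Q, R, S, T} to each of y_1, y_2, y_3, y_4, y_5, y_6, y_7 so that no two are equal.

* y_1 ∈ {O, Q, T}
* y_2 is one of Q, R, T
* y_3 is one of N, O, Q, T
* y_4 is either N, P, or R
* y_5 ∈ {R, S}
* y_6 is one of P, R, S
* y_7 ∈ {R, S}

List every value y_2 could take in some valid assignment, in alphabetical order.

y_5 and y_7 between them cover only {R, S} — a naked pair. Remove those values from y_2, y_4, y_6.
y_6 has just one choice, so y_6 = P. Strike P from y_4.
y_4 must be N (only option left). Strike N from y_3.
No further eliminations apply; y_2 can still be any of Q, T.

Q, T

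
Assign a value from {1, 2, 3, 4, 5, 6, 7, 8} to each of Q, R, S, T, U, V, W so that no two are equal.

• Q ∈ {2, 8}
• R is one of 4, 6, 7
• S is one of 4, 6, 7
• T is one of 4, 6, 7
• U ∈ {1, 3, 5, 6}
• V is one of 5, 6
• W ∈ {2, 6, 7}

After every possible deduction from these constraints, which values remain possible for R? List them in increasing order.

R, S, T between them cover only {4, 6, 7} — a naked triple. Remove those values from U, V, W.
That leaves V = 5. So U can't be 5.
W must be 2 (only option left). Remove 2 from Q.
Q's domain is down to {8}, so Q = 8.
No further eliminations apply; R can still be any of 4, 6, 7.

4, 6, 7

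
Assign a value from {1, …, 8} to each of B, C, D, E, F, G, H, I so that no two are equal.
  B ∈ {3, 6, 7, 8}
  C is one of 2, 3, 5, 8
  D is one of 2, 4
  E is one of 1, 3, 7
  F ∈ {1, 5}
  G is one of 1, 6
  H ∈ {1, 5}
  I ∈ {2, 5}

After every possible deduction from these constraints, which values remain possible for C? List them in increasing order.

The 8 variables draw from only 8 values {1, 2, 3, 4, 5, 6, 7, 8}, so each is used; only D can be 4, hence D = 4.
F and H between them cover only {1, 5} — a naked pair. Remove those values from C, E, G, I.
G has just one choice, so G = 6. Strike 6 from B.
I has just one choice, so I = 2. So C can't be 2.
No further eliminations apply; C can still be any of 3, 8.

3, 8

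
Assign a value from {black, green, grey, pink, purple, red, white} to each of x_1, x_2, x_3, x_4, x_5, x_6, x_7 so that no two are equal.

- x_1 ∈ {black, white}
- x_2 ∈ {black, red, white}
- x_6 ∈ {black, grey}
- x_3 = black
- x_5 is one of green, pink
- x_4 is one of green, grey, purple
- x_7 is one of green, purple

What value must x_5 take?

pink

x_3's domain is down to {black}, so x_3 = black. Eliminate black elsewhere: x_1, x_2, x_6.
x_6 has just one choice, so x_6 = grey. Strike grey from x_4.
x_1 must be white (only option left). Remove white from x_2.
x_2 has just one choice, so x_2 = red.
The 3 still-open variables together cover exactly {green, pink, purple} — 3 values for 3 variables — and pink appears only in x_5's list, so x_5 = pink.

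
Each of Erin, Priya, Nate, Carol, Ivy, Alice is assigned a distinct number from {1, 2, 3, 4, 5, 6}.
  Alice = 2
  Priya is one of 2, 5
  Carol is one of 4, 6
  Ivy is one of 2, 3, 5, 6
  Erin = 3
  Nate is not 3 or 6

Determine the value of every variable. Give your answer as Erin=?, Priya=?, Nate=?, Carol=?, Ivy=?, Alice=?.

Erin's domain is down to {3}, so Erin = 3. Eliminate 3 elsewhere: Ivy.
Alice has just one choice, so Alice = 2. Eliminate 2 elsewhere: Priya, Nate, Ivy.
That leaves Priya = 5. Eliminate 5 elsewhere: Nate, Ivy.
Ivy must be 6 (only option left). Eliminate 6 elsewhere: Carol.
Carol has just one choice, so Carol = 4. So Nate can't be 4.
Nate has just one choice, so Nate = 1.

Erin=3, Priya=5, Nate=1, Carol=4, Ivy=6, Alice=2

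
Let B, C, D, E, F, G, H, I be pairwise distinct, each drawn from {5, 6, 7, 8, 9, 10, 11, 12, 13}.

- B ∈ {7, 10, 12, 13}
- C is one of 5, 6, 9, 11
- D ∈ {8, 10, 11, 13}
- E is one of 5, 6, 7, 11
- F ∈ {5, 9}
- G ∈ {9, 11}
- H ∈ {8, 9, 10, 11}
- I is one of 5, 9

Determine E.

7

The 2 variables F and I are confined to {5, 9}, which locks those values in; drop them from C, E, G, H.
That leaves G = 11. So C, D, E, H can't be 11.
That leaves C = 6. Eliminate 6 elsewhere: E.
So E = 7.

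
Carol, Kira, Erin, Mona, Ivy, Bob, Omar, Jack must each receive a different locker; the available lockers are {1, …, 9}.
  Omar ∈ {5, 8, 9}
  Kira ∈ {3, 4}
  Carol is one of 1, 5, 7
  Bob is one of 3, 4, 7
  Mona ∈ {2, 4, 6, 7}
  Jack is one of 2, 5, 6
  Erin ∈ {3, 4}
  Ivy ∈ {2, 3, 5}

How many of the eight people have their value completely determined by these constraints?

Kira and Erin share exactly the 2 values {3, 4}; by pigeonhole those values go to them, so strike 3, 4 from Mona, Ivy, Bob.
That leaves Bob = 7. Strike 7 from Carol, Mona.
Mona, Ivy, Jack share exactly the 3 values {2, 5, 6}; by pigeonhole those values go to them, so strike 2, 5, 6 from Carol, Omar.
Carol's domain is down to {1}, so Carol = 1.
Determined: Carol=1, Bob=7. The other people each still have more than one consistent value. That makes 2.

2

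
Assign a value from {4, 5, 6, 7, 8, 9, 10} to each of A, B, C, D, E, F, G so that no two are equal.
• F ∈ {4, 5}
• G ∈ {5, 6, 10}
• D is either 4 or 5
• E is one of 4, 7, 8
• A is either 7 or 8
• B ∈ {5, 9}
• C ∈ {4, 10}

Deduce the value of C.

The 7 variables together cover exactly {4, 5, 6, 7, 8, 9, 10} — 7 values for 7 variables — and 6 appears only in G's list, so G = 6.
The 6 still-open variables together cover exactly {4, 5, 7, 8, 9, 10} — 6 values for 6 variables — and 9 appears only in B's list, so B = 9.
Among the 5 still-open variables, 10 fits only C (and all 5 values in {4, 5, 7, 8, 10} must be used), so C = 10.

10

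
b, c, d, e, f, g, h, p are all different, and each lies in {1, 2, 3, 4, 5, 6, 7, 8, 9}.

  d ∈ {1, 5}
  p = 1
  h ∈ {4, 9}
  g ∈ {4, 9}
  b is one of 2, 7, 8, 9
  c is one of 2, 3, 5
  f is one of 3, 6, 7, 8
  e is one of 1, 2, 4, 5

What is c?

p has just one choice, so p = 1. So d, e can't be 1.
d must be 5 (only option left). Strike 5 from c, e.
The 2 variables g and h are confined to {4, 9}, which locks those values in; drop them from b, e.
e's domain is down to {2}, so e = 2. Remove 2 from b, c.
So c = 3.

3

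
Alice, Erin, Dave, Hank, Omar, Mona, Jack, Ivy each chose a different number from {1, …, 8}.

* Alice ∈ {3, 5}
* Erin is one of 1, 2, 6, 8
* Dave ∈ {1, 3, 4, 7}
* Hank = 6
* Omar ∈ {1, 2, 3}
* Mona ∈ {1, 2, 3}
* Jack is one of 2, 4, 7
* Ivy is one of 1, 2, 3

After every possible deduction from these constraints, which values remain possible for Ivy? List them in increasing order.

1, 2, 3

Hank has just one choice, so Hank = 6. So Erin can't be 6.
Among the 7 still-open variables, 5 fits only Alice (and all 7 values in {1, 2, 3, 4, 5, 7, 8} must be used), so Alice = 5.
Among the 6 still-open variables, 8 fits only Erin (and all 6 values in {1, 2, 3, 4, 7, 8} must be used), so Erin = 8.
Omar, Mona, Ivy between them cover only {1, 2, 3} — a naked triple. Remove those values from Dave, Jack.
No further eliminations apply; Ivy can still be any of 1, 2, 3.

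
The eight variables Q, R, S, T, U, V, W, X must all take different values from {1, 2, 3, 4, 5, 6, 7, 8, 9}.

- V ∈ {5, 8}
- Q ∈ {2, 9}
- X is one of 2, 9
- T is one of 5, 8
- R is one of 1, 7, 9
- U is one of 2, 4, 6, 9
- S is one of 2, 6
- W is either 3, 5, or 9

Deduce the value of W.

3

The 2 variables Q and X are confined to {2, 9}, which locks those values in; drop them from R, S, U, W.
That leaves S = 6. Eliminate 6 elsewhere: U.
U's domain is down to {4}, so U = 4.
The 2 variables T and V are confined to {5, 8}, which locks those values in; drop them from W.
So W = 3.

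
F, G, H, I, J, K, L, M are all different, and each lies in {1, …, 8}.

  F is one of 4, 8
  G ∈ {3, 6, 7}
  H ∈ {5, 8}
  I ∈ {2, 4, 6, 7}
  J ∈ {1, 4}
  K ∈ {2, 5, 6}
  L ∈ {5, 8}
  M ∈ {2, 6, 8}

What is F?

4

The 8 variables together cover exactly {1, 2, 3, 4, 5, 6, 7, 8} — 8 values for 8 variables — and 1 appears only in J's list, so J = 1.
The 7 still-open variables together cover exactly {2, 3, 4, 5, 6, 7, 8} — 7 values for 7 variables — and 3 appears only in G's list, so G = 3.
The 6 still-open variables together cover exactly {2, 4, 5, 6, 7, 8} — 6 values for 6 variables — and 7 appears only in I's list, so I = 7.
The 5 still-open variables together cover exactly {2, 4, 5, 6, 8} — 5 values for 5 variables — and 4 appears only in F's list, so F = 4.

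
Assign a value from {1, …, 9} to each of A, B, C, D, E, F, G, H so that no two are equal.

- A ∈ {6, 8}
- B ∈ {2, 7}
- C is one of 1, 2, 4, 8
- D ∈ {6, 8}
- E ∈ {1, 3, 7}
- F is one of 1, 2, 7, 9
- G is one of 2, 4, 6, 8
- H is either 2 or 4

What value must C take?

Among the 8 variables, 3 fits only E (and all 8 values in {1, 2, 3, 4, 6, 7, 8, 9} must be used), so E = 3.
The 7 still-open variables together cover exactly {1, 2, 4, 6, 7, 8, 9} — 7 values for 7 variables — and 9 appears only in F's list, so F = 9.
Among the 6 still-open variables, 1 fits only C (and all 6 values in {1, 2, 4, 6, 7, 8} must be used), so C = 1.

1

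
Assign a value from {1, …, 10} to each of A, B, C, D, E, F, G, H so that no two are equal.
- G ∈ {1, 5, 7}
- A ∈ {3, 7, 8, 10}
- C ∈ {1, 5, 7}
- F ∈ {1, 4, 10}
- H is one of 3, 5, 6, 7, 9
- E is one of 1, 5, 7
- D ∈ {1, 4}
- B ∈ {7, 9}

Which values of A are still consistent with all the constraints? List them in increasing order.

3, 8

The 3 variables C, E, G are confined to {1, 5, 7}, which locks those values in; drop them from A, B, D, F, H.
B has just one choice, so B = 9. So H can't be 9.
D's domain is down to {4}, so D = 4. Strike 4 from F.
F's domain is down to {10}, so F = 10. Remove 10 from A.
No further eliminations apply; A can still be any of 3, 8.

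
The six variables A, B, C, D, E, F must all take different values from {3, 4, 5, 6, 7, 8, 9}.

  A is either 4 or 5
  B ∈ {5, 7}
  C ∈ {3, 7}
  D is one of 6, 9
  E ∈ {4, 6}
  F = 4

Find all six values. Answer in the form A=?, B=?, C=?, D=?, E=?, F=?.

F has just one choice, so F = 4. Strike 4 from A, E.
A must be 5 (only option left). Eliminate 5 elsewhere: B.
B must be 7 (only option left). Remove 7 from C.
That leaves C = 3.
E must be 6 (only option left). Strike 6 from D.
That leaves D = 9.

A=5, B=7, C=3, D=9, E=6, F=4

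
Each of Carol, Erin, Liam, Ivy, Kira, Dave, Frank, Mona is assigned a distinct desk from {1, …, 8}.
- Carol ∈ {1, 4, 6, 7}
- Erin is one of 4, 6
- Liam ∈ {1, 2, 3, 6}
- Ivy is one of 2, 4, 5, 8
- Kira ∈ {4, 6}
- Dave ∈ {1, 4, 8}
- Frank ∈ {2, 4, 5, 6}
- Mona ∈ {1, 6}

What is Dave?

8

Among the 8 variables, 3 fits only Liam (and all 8 values in {1, 2, 3, 4, 5, 6, 7, 8} must be used), so Liam = 3.
The 7 still-open variables together cover exactly {1, 2, 4, 5, 6, 7, 8} — 7 values for 7 variables — and 7 appears only in Carol's list, so Carol = 7.
Erin and Kira share exactly the 2 values {4, 6}; by pigeonhole those values go to them, so strike 4, 6 from Ivy, Dave, Frank, Mona.
Mona must be 1 (only option left). Eliminate 1 elsewhere: Dave.
So Dave = 8.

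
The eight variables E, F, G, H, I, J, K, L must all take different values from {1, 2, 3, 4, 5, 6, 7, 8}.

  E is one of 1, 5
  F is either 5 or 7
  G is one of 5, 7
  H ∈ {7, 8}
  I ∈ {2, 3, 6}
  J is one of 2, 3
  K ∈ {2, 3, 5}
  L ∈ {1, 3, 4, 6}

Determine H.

8

The 8 variables draw from only 8 values {1, 2, 3, 4, 5, 6, 7, 8}, so each is used; only L can be 4, hence L = 4.
The 7 still-open variables together cover exactly {1, 2, 3, 5, 6, 7, 8} — 7 values for 7 variables — and 1 appears only in E's list, so E = 1.
Among the 6 still-open variables, 6 fits only I (and all 6 values in {2, 3, 5, 6, 7, 8} must be used), so I = 6.
Among the 5 still-open variables, 8 fits only H (and all 5 values in {2, 3, 5, 7, 8} must be used), so H = 8.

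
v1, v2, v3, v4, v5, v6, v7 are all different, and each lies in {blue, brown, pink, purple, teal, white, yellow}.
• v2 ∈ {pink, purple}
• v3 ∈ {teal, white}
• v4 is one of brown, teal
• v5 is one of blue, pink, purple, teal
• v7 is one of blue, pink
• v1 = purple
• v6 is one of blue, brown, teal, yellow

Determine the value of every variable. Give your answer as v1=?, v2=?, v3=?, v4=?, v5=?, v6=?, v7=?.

v1's domain is down to {purple}, so v1 = purple. Remove purple from v2, v5.
v2 must be pink (only option left). So v5, v7 can't be pink.
v7 must be blue (only option left). Remove blue from v5, v6.
That leaves v5 = teal. Eliminate teal elsewhere: v3, v4, v6.
v3 must be white (only option left).
v4 must be brown (only option left). Eliminate brown elsewhere: v6.
That leaves v6 = yellow.

v1=purple, v2=pink, v3=white, v4=brown, v5=teal, v6=yellow, v7=blue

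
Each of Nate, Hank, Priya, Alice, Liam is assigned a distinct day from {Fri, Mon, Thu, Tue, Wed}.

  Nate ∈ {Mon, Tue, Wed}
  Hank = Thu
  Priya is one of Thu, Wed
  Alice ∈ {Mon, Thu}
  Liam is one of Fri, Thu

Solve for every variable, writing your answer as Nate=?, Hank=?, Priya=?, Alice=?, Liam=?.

Nate=Tue, Hank=Thu, Priya=Wed, Alice=Mon, Liam=Fri

Hank's domain is down to {Thu}, so Hank = Thu. Remove Thu from Priya, Alice, Liam.
Priya has just one choice, so Priya = Wed. Remove Wed from Nate.
Alice has just one choice, so Alice = Mon. Remove Mon from Nate.
Liam's domain is down to {Fri}, so Liam = Fri.
That leaves Nate = Tue.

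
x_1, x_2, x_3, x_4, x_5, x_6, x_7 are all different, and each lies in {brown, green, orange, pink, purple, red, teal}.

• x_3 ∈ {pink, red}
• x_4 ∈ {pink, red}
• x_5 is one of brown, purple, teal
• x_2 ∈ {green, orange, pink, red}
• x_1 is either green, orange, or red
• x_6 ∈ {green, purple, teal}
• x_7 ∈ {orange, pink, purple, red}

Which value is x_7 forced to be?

purple

The 7 variables draw from only 7 values {brown, green, orange, pink, purple, red, teal}, so each is used; only x_5 can be brown, hence x_5 = brown.
Among the 6 still-open variables, teal fits only x_6 (and all 6 values in {green, orange, pink, purple, red, teal} must be used), so x_6 = teal.
The 5 still-open variables together cover exactly {green, orange, pink, purple, red} — 5 values for 5 variables — and purple appears only in x_7's list, so x_7 = purple.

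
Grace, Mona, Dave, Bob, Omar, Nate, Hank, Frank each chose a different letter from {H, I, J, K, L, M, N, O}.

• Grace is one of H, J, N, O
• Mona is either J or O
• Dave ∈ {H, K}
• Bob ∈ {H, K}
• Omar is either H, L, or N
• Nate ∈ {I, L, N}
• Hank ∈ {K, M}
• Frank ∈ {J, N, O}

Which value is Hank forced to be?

The 8 variables together cover exactly {H, I, J, K, L, M, N, O} — 8 values for 8 variables — and I appears only in Nate's list, so Nate = I.
The 7 still-open variables together cover exactly {H, J, K, L, M, N, O} — 7 values for 7 variables — and L appears only in Omar's list, so Omar = L.
The 6 still-open variables draw from only 6 values {H, J, K, M, N, O}, so each is used; only Hank can be M, hence Hank = M.

M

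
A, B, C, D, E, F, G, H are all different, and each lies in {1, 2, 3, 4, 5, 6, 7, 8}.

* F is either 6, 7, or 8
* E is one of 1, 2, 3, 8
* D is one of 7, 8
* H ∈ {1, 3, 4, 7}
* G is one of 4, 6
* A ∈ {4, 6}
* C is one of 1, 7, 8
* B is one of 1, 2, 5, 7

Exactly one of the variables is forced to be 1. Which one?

C

The 8 variables draw from only 8 values {1, 2, 3, 4, 5, 6, 7, 8}, so each is used; only B can be 5, hence B = 5.
The 7 still-open variables draw from only 7 values {1, 2, 3, 4, 6, 7, 8}, so each is used; only E can be 2, hence E = 2.
The 6 still-open variables together cover exactly {1, 3, 4, 6, 7, 8} — 6 values for 6 variables — and 3 appears only in H's list, so H = 3.
The 5 still-open variables draw from only 5 values {1, 4, 6, 7, 8}, so each is used; only C can be 1, hence C = 1.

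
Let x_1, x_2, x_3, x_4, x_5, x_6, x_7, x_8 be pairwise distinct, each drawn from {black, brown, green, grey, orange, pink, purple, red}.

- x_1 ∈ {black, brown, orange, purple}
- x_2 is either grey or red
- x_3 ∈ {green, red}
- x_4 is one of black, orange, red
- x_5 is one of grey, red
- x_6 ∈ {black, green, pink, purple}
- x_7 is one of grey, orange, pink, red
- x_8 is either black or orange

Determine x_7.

pink

The 8 variables together cover exactly {black, brown, green, grey, orange, pink, purple, red} — 8 values for 8 variables — and brown appears only in x_1's list, so x_1 = brown.
Among the 7 still-open variables, purple fits only x_6 (and all 7 values in {black, green, grey, orange, pink, purple, red} must be used), so x_6 = purple.
The 6 still-open variables together cover exactly {black, green, grey, orange, pink, red} — 6 values for 6 variables — and green appears only in x_3's list, so x_3 = green.
Among the 5 still-open variables, pink fits only x_7 (and all 5 values in {black, grey, orange, pink, red} must be used), so x_7 = pink.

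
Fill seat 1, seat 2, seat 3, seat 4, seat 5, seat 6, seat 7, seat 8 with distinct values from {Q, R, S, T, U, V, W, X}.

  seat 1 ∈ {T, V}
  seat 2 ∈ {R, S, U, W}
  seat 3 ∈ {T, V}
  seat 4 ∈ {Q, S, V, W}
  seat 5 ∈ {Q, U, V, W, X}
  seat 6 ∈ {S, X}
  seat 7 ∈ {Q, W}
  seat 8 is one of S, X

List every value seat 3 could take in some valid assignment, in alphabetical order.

The 8 variables draw from only 8 values {Q, R, S, T, U, V, W, X}, so each is used; only seat 2 can be R, hence seat 2 = R.
Among the 7 still-open variables, U fits only seat 5 (and all 7 values in {Q, S, T, U, V, W, X} must be used), so seat 5 = U.
seat 1 and seat 3 between them cover only {T, V} — a naked pair. Remove those values from seat 4.
seat 6 and seat 8 share exactly the 2 values {S, X}; by pigeonhole those values go to them, so strike S, X from seat 4.
No further eliminations apply; seat 3 can still be any of T, V.

T, V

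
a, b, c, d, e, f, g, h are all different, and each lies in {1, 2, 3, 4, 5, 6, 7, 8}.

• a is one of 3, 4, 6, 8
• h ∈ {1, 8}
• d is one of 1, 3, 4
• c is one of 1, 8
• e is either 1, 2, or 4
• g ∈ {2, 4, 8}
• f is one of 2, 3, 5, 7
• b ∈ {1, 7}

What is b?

7

Among the 8 variables, 5 fits only f (and all 8 values in {1, 2, 3, 4, 5, 6, 7, 8} must be used), so f = 5.
The 7 still-open variables draw from only 7 values {1, 2, 3, 4, 6, 7, 8}, so each is used; only a can be 6, hence a = 6.
The 6 still-open variables draw from only 6 values {1, 2, 3, 4, 7, 8}, so each is used; only d can be 3, hence d = 3.
The 5 still-open variables together cover exactly {1, 2, 4, 7, 8} — 5 values for 5 variables — and 7 appears only in b's list, so b = 7.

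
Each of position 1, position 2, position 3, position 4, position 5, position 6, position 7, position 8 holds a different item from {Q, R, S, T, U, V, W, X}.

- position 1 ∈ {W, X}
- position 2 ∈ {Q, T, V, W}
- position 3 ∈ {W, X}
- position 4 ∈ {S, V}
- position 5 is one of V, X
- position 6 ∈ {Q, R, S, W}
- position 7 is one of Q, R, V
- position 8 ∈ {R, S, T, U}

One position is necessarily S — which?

The 8 variables draw from only 8 values {Q, R, S, T, U, V, W, X}, so each is used; only position 8 can be U, hence position 8 = U.
The 7 still-open variables together cover exactly {Q, R, S, T, V, W, X} — 7 values for 7 variables — and T appears only in position 2's list, so position 2 = T.
position 1 and position 3 between them cover only {W, X} — a naked pair. Remove those values from position 5, position 6.
position 5 has just one choice, so position 5 = V. Strike V from position 4, position 7.

position 4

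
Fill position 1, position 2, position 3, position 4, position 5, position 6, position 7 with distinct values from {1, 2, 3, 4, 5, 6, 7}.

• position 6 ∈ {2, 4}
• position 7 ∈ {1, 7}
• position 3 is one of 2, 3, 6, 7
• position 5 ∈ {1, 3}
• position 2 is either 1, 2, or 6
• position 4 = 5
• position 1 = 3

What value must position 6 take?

position 1 must be 3 (only option left). So position 3, position 5 can't be 3.
position 4 must be 5 (only option left).
position 5 has just one choice, so position 5 = 1. Eliminate 1 elsewhere: position 2, position 7.
position 7's domain is down to {7}, so position 7 = 7. Remove 7 from position 3.
The 3 still-open variables together cover exactly {2, 4, 6} — 3 values for 3 variables — and 4 appears only in position 6's list, so position 6 = 4.

4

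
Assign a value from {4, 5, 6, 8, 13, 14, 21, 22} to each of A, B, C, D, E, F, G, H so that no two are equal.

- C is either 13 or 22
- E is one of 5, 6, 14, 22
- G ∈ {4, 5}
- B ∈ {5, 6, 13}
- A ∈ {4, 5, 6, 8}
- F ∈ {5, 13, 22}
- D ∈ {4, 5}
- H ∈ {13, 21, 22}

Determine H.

The 8 variables draw from only 8 values {4, 5, 6, 8, 13, 14, 21, 22}, so each is used; only A can be 8, hence A = 8.
The 7 still-open variables together cover exactly {4, 5, 6, 13, 14, 21, 22} — 7 values for 7 variables — and 14 appears only in E's list, so E = 14.
The 6 still-open variables together cover exactly {4, 5, 6, 13, 21, 22} — 6 values for 6 variables — and 6 appears only in B's list, so B = 6.
Among the 5 still-open variables, 21 fits only H (and all 5 values in {4, 5, 13, 21, 22} must be used), so H = 21.

21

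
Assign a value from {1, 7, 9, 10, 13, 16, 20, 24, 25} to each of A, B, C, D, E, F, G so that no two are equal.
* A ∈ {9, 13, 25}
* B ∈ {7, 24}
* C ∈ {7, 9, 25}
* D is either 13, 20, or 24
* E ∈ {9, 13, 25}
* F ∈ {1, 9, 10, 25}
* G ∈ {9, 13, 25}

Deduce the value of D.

The 3 variables A, E, G are confined to {9, 13, 25}, which locks those values in; drop them from C, D, F.
C has just one choice, so C = 7. Remove 7 from B.
That leaves B = 24. So D can't be 24.
So D = 20.

20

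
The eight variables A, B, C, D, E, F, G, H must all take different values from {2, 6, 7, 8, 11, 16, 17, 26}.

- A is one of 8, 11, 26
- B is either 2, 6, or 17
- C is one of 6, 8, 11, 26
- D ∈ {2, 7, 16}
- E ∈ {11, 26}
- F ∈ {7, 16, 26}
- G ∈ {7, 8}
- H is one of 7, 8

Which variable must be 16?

The 8 variables together cover exactly {2, 6, 7, 8, 11, 16, 17, 26} — 8 values for 8 variables — and 17 appears only in B's list, so B = 17.
The 7 still-open variables draw from only 7 values {2, 6, 7, 8, 11, 16, 26}, so each is used; only D can be 2, hence D = 2.
Among the 6 still-open variables, 6 fits only C (and all 6 values in {6, 7, 8, 11, 16, 26} must be used), so C = 6.
The 5 still-open variables together cover exactly {7, 8, 11, 16, 26} — 5 values for 5 variables — and 16 appears only in F's list, so F = 16.

F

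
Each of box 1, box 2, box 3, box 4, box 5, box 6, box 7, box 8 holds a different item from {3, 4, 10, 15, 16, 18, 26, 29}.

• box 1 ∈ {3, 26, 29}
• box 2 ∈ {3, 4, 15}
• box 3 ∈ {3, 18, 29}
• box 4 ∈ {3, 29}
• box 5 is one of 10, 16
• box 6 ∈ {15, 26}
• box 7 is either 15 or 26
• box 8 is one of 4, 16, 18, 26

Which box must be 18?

box 3

The 8 variables draw from only 8 values {3, 4, 10, 15, 16, 18, 26, 29}, so each is used; only box 5 can be 10, hence box 5 = 10.
The 7 still-open variables draw from only 7 values {3, 4, 15, 16, 18, 26, 29}, so each is used; only box 8 can be 16, hence box 8 = 16.
The 6 still-open variables together cover exactly {3, 4, 15, 18, 26, 29} — 6 values for 6 variables — and 4 appears only in box 2's list, so box 2 = 4.
Among the 5 still-open variables, 18 fits only box 3 (and all 5 values in {3, 15, 18, 26, 29} must be used), so box 3 = 18.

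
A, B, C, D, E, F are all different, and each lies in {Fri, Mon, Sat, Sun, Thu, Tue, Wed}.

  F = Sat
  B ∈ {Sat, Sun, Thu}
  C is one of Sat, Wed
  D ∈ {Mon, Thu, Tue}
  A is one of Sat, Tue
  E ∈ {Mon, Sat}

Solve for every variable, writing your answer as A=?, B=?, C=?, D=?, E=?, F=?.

F must be Sat (only option left). So A, B, C, E can't be Sat.
That leaves A = Tue. Eliminate Tue elsewhere: D.
C must be Wed (only option left).
E has just one choice, so E = Mon. So D can't be Mon.
That leaves D = Thu. So B can't be Thu.
B's domain is down to {Sun}, so B = Sun.

A=Tue, B=Sun, C=Wed, D=Thu, E=Mon, F=Sat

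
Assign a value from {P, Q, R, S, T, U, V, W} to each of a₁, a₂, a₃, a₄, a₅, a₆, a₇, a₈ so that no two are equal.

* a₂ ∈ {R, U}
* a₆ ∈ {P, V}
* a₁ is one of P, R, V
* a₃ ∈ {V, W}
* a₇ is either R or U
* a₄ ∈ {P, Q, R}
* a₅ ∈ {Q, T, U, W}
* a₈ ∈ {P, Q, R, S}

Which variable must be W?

a₃

Among the 8 variables, S fits only a₈ (and all 8 values in {P, Q, R, S, T, U, V, W} must be used), so a₈ = S.
Among the 7 still-open variables, T fits only a₅ (and all 7 values in {P, Q, R, T, U, V, W} must be used), so a₅ = T.
The 6 still-open variables draw from only 6 values {P, Q, R, U, V, W}, so each is used; only a₄ can be Q, hence a₄ = Q.
Among the 5 still-open variables, W fits only a₃ (and all 5 values in {P, R, U, V, W} must be used), so a₃ = W.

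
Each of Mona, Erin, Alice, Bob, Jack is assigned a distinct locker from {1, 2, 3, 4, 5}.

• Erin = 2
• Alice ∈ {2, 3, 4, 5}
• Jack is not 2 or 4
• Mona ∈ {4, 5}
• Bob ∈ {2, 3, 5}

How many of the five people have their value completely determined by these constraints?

Erin's domain is down to {2}, so Erin = 2. Remove 2 from Alice, Bob.
Among the 4 still-open variables, 1 fits only Jack (and all 4 values in {1, 3, 4, 5} must be used), so Jack = 1.
Determined: Erin=2, Jack=1. The other people each still have more than one consistent value. That makes 2.

2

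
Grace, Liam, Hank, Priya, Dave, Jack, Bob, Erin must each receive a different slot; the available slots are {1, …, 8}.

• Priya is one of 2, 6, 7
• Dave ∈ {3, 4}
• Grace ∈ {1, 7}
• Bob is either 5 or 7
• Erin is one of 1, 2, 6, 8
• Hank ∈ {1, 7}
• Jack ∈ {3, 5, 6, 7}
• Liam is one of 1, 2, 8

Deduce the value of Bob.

The 8 variables draw from only 8 values {1, 2, 3, 4, 5, 6, 7, 8}, so each is used; only Dave can be 4, hence Dave = 4.
The 7 still-open variables together cover exactly {1, 2, 3, 5, 6, 7, 8} — 7 values for 7 variables — and 3 appears only in Jack's list, so Jack = 3.
Among the 6 still-open variables, 5 fits only Bob (and all 6 values in {1, 2, 5, 6, 7, 8} must be used), so Bob = 5.

5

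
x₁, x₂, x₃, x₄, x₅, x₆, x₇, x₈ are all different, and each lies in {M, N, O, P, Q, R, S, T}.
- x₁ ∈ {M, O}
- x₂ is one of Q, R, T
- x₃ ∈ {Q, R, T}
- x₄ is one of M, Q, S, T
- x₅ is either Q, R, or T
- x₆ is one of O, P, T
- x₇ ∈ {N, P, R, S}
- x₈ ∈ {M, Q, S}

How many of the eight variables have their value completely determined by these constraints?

The 8 variables together cover exactly {M, N, O, P, Q, R, S, T} — 8 values for 8 variables — and N appears only in x₇'s list, so x₇ = N.
Among the 7 still-open variables, P fits only x₆ (and all 7 values in {M, O, P, Q, R, S, T} must be used), so x₆ = P.
The 6 still-open variables together cover exactly {M, O, Q, R, S, T} — 6 values for 6 variables — and O appears only in x₁'s list, so x₁ = O.
x₂, x₃, x₅ between them cover only {Q, R, T} — a naked triple. Remove those values from x₄, x₈.
Determined: x₁=O, x₆=P, x₇=N. The other variables each still have more than one consistent value. That makes 3.

3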